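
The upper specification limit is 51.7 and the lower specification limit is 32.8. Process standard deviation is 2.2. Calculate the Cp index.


Cp = (51.7 - 32.8) / (6 * 2.2)

1.43


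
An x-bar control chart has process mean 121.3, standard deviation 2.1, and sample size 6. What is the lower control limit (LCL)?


LCL = 121.3 - 3 * 2.1 / sqrt(6)

118.73


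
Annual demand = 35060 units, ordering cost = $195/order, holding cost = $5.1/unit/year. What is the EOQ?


Formula: EOQ = sqrt(2 * D * S / H)
Numerator: 2 * 35060 * 195 = 13673400
2DS/H = 13673400 / 5.1 = 2681058.8
EOQ = sqrt(2681058.8) = 1637.4 units

1637.4 units


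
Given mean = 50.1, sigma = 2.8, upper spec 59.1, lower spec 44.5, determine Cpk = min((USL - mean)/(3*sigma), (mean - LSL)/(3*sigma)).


Cpu = (59.1 - 50.1) / (3 * 2.8) = 1.07
Cpl = (50.1 - 44.5) / (3 * 2.8) = 0.67
Cpk = min(1.07, 0.67) = 0.67

0.67


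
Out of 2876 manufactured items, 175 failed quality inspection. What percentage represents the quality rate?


Formula: Quality Rate = Good Pieces / Total Pieces * 100
Good pieces = 2876 - 175 = 2701
QR = 2701 / 2876 * 100 = 93.9%

93.9%


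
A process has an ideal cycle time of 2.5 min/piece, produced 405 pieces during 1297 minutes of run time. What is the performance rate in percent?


Formula: Performance = (Ideal CT * Total Count) / Run Time * 100
Ideal output time = 2.5 * 405 = 1012.5 min
Performance = 1012.5 / 1297 * 100 = 78.1%

78.1%


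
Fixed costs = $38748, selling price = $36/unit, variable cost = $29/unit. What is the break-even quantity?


Formula: BEQ = Fixed Costs / (Price - Variable Cost)
Contribution margin = $36 - $29 = $7/unit
BEQ = ceil($38748 / $7/unit) = ceil(5535.43) = 5536 units

5536 units


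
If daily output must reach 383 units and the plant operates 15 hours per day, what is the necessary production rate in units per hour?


Formula: Production Rate = Daily Demand / Available Hours
Rate = 383 units/day / 15 hours/day
Rate = 25.5 units/hour

25.5 units/hour


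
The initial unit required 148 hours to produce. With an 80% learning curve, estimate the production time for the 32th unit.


Formula: T_n = T_1 * (learning_rate)^(log2(n)) where learning_rate = rate/100
Doublings = log2(32) = 5
T_n = 148 * 0.8^5
T_n = 148 * 0.3277 = 48.5 hours

48.5 hours


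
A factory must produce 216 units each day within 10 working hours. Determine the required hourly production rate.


Formula: Production Rate = Daily Demand / Available Hours
Rate = 216 units/day / 10 hours/day
Rate = 21.6 units/hour

21.6 units/hour


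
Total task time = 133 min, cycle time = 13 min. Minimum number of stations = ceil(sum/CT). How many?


Formula: N_min = ceil(Sum of Task Times / Cycle Time)
N_min = ceil(133 min / 13 min) = ceil(10.2308)
N_min = 11 stations

11


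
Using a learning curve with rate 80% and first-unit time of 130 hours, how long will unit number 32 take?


Formula: T_n = T_1 * (learning_rate)^(log2(n)) where learning_rate = rate/100
Doublings = log2(32) = 5
T_n = 130 * 0.8^5
T_n = 130 * 0.3277 = 42.6 hours

42.6 hours


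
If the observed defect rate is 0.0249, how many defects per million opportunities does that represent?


DPMO = defect_rate * 1000000 = 0.0249 * 1000000

24900


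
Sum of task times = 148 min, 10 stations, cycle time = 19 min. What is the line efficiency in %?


Formula: Efficiency = Sum of Task Times / (N_stations * CT) * 100
Total station capacity = 10 stations * 19 min = 190 min
Efficiency = 148 / 190 * 100 = 77.9%

77.9%


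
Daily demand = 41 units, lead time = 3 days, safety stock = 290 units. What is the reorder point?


Formula: ROP = (Daily Demand * Lead Time) + Safety Stock
Demand during lead time = 41 * 3 = 123 units
ROP = 123 + 290 = 413 units

413 units


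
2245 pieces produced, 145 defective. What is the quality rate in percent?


Formula: Quality Rate = Good Pieces / Total Pieces * 100
Good pieces = 2245 - 145 = 2100
QR = 2100 / 2245 * 100 = 93.5%

93.5%


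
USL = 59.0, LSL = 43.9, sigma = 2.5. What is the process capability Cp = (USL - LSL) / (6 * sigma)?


Cp = (59.0 - 43.9) / (6 * 2.5)

1.01


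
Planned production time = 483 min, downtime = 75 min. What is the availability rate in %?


Formula: Availability = (Planned Time - Downtime) / Planned Time * 100
Uptime = 483 - 75 = 408 min
Availability = 408 / 483 * 100 = 84.5%

84.5%


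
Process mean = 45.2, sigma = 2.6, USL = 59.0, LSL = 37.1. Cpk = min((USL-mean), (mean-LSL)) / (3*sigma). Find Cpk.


Cpu = (59.0 - 45.2) / (3 * 2.6) = 1.77
Cpl = (45.2 - 37.1) / (3 * 2.6) = 1.04
Cpk = min(1.77, 1.04) = 1.04

1.04


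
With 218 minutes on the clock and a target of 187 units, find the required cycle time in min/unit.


Formula: CT = Available Time / Number of Units
CT = 218 min / 187 units
CT = 1.17 min/unit

1.17 min/unit


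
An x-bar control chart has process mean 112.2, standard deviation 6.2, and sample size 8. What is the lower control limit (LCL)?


LCL = 112.2 - 3 * 6.2 / sqrt(8)

105.62


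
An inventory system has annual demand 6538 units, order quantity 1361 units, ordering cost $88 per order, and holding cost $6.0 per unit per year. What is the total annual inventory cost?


TC = 6538/1361 * 88 + 1361/2 * 6.0

$4505.74


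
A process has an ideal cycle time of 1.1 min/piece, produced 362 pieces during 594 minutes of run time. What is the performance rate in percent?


Formula: Performance = (Ideal CT * Total Count) / Run Time * 100
Ideal output time = 1.1 * 362 = 398.2 min
Performance = 398.2 / 594 * 100 = 67.0%

67.0%


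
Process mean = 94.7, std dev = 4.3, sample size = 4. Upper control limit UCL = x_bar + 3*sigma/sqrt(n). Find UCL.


UCL = 94.7 + 3 * 4.3 / sqrt(4)

101.15


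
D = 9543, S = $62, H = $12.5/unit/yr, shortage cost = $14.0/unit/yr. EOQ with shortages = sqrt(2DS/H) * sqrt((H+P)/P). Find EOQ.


Formula: EOQ* = sqrt(2DS/H) * sqrt((H+P)/P)
Base EOQ = sqrt(2*9543*62/12.5) = 307.68 units
Correction = sqrt((12.5+14.0)/14.0) = 1.37581
EOQ* = 307.68 * 1.37581 = 423.3 units

423.3 units


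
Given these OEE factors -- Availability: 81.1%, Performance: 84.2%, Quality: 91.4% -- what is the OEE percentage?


Formula: OEE = Availability * Performance * Quality / 10000
A * P = 81.1% * 84.2% / 100 = 68.29%
OEE = 68.29% * 91.4% / 100 = 62.4%

62.4%


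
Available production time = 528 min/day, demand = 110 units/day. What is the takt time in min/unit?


Formula: Takt Time = Available Production Time / Customer Demand
Takt = 528 min/day / 110 units/day
Takt = 4.8 min/unit

4.8 min/unit


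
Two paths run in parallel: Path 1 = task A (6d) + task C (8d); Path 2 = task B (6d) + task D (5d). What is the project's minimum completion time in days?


Path 1 = 6 + 8 = 14 days
Path 2 = 6 + 5 = 11 days
Duration = max(14, 11) = 14 days

14 days


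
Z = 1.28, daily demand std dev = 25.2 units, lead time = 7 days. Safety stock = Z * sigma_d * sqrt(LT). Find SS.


Formula: SS = z * sigma_d * sqrt(LT)
sqrt(LT) = sqrt(7) = 2.6458
SS = 1.28 * 25.2 * 2.6458
SS = 85.3 units

85.3 units


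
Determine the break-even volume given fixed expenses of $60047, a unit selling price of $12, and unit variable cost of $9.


Formula: BEQ = Fixed Costs / (Price - Variable Cost)
Contribution margin = $12 - $9 = $3/unit
BEQ = ceil($60047 / $3/unit) = ceil(20015.67) = 20016 units

20016 units


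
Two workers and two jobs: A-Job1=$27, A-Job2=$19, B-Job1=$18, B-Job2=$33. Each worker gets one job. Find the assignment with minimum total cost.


Option 1: A->1 + B->2 = $27 + $33 = $60
Option 2: A->2 + B->1 = $19 + $18 = $37
Min cost = min($60, $37) = $37

$37


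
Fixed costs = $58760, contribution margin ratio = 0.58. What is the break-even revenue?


Formula: BER = Fixed Costs / Contribution Margin Ratio
BER = $58760 / 0.58
BER = $101310.34 (to the nearest cent)

$101310.34


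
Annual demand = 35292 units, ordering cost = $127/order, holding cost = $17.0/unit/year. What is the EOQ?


Formula: EOQ = sqrt(2 * D * S / H)
Numerator: 2 * 35292 * 127 = 8964168
2DS/H = 8964168 / 17.0 = 527304.0
EOQ = sqrt(527304.0) = 726.2 units

726.2 units


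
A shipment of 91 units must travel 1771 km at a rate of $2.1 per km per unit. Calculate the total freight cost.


TC = dist * cost * units = 1771 * 2.1 * 91 = $338438.10

$338438.10


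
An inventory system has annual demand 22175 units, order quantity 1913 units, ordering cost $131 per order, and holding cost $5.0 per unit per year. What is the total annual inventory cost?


TC = 22175/1913 * 131 + 1913/2 * 5.0

$6301.02


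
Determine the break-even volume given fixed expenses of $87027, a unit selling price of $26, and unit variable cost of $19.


Formula: BEQ = Fixed Costs / (Price - Variable Cost)
Contribution margin = $26 - $19 = $7/unit
BEQ = ceil($87027 / $7/unit) = ceil(12432.43) = 12433 units

12433 units


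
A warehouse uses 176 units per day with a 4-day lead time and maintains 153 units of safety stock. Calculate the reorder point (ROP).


Formula: ROP = (Daily Demand * Lead Time) + Safety Stock
Demand during lead time = 176 * 4 = 704 units
ROP = 704 + 153 = 857 units

857 units


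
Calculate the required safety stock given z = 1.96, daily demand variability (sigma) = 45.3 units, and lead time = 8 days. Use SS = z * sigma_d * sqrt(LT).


Formula: SS = z * sigma_d * sqrt(LT)
sqrt(LT) = sqrt(8) = 2.8284
SS = 1.96 * 45.3 * 2.8284
SS = 251.1 units

251.1 units


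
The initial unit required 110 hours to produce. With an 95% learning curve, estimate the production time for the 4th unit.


Formula: T_n = T_1 * (learning_rate)^(log2(n)) where learning_rate = rate/100
Doublings = log2(4) = 2
T_n = 110 * 0.95^2
T_n = 110 * 0.9025 = 99.3 hours

99.3 hours


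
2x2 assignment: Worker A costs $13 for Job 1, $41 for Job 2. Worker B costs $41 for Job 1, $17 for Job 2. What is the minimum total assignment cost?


Option 1: A->1 + B->2 = $13 + $17 = $30
Option 2: A->2 + B->1 = $41 + $41 = $82
Min cost = min($30, $82) = $30

$30


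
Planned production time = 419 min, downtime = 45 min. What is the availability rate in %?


Formula: Availability = (Planned Time - Downtime) / Planned Time * 100
Uptime = 419 - 45 = 374 min
Availability = 374 / 419 * 100 = 89.3%

89.3%


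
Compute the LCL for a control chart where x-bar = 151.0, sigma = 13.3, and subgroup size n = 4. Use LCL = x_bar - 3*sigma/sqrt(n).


LCL = 151.0 - 3 * 13.3 / sqrt(4)

131.05


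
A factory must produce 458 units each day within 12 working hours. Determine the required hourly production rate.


Formula: Production Rate = Daily Demand / Available Hours
Rate = 458 units/day / 12 hours/day
Rate = 38.2 units/hour

38.2 units/hour


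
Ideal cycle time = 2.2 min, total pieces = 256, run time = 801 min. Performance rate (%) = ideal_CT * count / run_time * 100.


Formula: Performance = (Ideal CT * Total Count) / Run Time * 100
Ideal output time = 2.2 * 256 = 563.2 min
Performance = 563.2 / 801 * 100 = 70.3%

70.3%


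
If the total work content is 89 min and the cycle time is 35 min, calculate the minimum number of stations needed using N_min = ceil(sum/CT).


Formula: N_min = ceil(Sum of Task Times / Cycle Time)
N_min = ceil(89 min / 35 min) = ceil(2.5429)
N_min = 3 stations

3


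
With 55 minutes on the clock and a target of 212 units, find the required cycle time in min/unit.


Formula: CT = Available Time / Number of Units
CT = 55 min / 212 units
CT = 0.26 min/unit

0.26 min/unit


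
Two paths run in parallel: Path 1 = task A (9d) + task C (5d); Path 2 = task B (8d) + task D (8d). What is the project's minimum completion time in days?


Path 1 = 9 + 5 = 14 days
Path 2 = 8 + 8 = 16 days
Duration = max(14, 16) = 16 days

16 days


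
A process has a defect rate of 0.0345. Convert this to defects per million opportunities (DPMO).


DPMO = defect_rate * 1000000 = 0.0345 * 1000000

34500


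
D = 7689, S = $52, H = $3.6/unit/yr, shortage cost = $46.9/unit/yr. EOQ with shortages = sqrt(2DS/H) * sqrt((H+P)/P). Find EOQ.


Formula: EOQ* = sqrt(2DS/H) * sqrt((H+P)/P)
Base EOQ = sqrt(2*7689*52/3.6) = 471.3 units
Correction = sqrt((3.6+46.9)/46.9) = 1.03767
EOQ* = 471.3 * 1.03767 = 489.1 units

489.1 units


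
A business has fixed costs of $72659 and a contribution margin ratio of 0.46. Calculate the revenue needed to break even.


Formula: BER = Fixed Costs / Contribution Margin Ratio
BER = $72659 / 0.46
BER = $157954.35 (to the nearest cent)

$157954.35


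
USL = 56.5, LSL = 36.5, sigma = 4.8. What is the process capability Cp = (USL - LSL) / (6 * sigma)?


Cp = (56.5 - 36.5) / (6 * 4.8)

0.69


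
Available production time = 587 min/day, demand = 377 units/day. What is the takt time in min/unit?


Formula: Takt Time = Available Production Time / Customer Demand
Takt = 587 min/day / 377 units/day
Takt = 1.56 min/unit

1.56 min/unit


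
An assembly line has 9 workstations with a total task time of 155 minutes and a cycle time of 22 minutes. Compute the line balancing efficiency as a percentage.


Formula: Efficiency = Sum of Task Times / (N_stations * CT) * 100
Total station capacity = 9 stations * 22 min = 198 min
Efficiency = 155 / 198 * 100 = 78.3%

78.3%


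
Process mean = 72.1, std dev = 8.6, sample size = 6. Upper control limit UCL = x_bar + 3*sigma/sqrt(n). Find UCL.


UCL = 72.1 + 3 * 8.6 / sqrt(6)

82.63


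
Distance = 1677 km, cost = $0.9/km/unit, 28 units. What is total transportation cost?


TC = dist * cost * units = 1677 * 0.9 * 28 = $42260.40

$42260.40


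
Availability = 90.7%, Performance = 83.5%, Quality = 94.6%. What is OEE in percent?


Formula: OEE = Availability * Performance * Quality / 10000
A * P = 90.7% * 83.5% / 100 = 75.73%
OEE = 75.73% * 94.6% / 100 = 71.6%

71.6%


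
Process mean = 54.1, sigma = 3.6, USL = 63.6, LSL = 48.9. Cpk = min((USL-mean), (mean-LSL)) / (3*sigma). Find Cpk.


Cpu = (63.6 - 54.1) / (3 * 3.6) = 0.88
Cpl = (54.1 - 48.9) / (3 * 3.6) = 0.48
Cpk = min(0.88, 0.48) = 0.48

0.48


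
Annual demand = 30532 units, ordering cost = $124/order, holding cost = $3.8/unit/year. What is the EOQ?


Formula: EOQ = sqrt(2 * D * S / H)
Numerator: 2 * 30532 * 124 = 7571936
2DS/H = 7571936 / 3.8 = 1992614.7
EOQ = sqrt(1992614.7) = 1411.6 units

1411.6 units


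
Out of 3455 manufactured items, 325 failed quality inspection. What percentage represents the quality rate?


Formula: Quality Rate = Good Pieces / Total Pieces * 100
Good pieces = 3455 - 325 = 3130
QR = 3130 / 3455 * 100 = 90.6%

90.6%


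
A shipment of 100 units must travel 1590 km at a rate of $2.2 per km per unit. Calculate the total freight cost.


TC = dist * cost * units = 1590 * 2.2 * 100 = $349800.00

$349800.00


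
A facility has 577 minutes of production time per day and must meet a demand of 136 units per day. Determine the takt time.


Formula: Takt Time = Available Production Time / Customer Demand
Takt = 577 min/day / 136 units/day
Takt = 4.24 min/unit

4.24 min/unit


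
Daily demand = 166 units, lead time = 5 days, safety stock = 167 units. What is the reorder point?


Formula: ROP = (Daily Demand * Lead Time) + Safety Stock
Demand during lead time = 166 * 5 = 830 units
ROP = 830 + 167 = 997 units

997 units


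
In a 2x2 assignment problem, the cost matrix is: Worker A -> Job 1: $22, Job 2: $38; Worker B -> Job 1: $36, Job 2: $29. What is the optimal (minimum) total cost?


Option 1: A->1 + B->2 = $22 + $29 = $51
Option 2: A->2 + B->1 = $38 + $36 = $74
Min cost = min($51, $74) = $51

$51


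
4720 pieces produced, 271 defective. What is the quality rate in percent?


Formula: Quality Rate = Good Pieces / Total Pieces * 100
Good pieces = 4720 - 271 = 4449
QR = 4449 / 4720 * 100 = 94.3%

94.3%


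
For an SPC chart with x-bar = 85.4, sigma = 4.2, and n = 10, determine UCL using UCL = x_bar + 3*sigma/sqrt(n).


UCL = 85.4 + 3 * 4.2 / sqrt(10)

89.38


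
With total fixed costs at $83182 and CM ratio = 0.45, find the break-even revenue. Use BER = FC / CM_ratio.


Formula: BER = Fixed Costs / Contribution Margin Ratio
BER = $83182 / 0.45
BER = $184848.89 (to the nearest cent)

$184848.89


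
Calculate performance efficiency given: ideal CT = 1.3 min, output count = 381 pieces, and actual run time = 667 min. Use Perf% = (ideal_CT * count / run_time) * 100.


Formula: Performance = (Ideal CT * Total Count) / Run Time * 100
Ideal output time = 1.3 * 381 = 495.3 min
Performance = 495.3 / 667 * 100 = 74.3%

74.3%


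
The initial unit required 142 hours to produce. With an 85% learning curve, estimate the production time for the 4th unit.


Formula: T_n = T_1 * (learning_rate)^(log2(n)) where learning_rate = rate/100
Doublings = log2(4) = 2
T_n = 142 * 0.85^2
T_n = 142 * 0.7225 = 102.6 hours

102.6 hours


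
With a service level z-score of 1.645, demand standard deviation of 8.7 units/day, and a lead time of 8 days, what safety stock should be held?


Formula: SS = z * sigma_d * sqrt(LT)
sqrt(LT) = sqrt(8) = 2.8284
SS = 1.645 * 8.7 * 2.8284
SS = 40.5 units

40.5 units


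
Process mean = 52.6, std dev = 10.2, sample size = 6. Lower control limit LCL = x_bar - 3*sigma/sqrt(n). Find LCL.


LCL = 52.6 - 3 * 10.2 / sqrt(6)

40.11


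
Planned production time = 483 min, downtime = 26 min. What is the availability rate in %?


Formula: Availability = (Planned Time - Downtime) / Planned Time * 100
Uptime = 483 - 26 = 457 min
Availability = 457 / 483 * 100 = 94.6%

94.6%


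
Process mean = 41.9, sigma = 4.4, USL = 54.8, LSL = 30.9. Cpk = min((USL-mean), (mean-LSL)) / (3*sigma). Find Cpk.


Cpu = (54.8 - 41.9) / (3 * 4.4) = 0.98
Cpl = (41.9 - 30.9) / (3 * 4.4) = 0.83
Cpk = min(0.98, 0.83) = 0.83

0.83


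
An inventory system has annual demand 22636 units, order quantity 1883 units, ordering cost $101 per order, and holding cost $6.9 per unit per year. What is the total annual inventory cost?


TC = 22636/1883 * 101 + 1883/2 * 6.9

$7710.50


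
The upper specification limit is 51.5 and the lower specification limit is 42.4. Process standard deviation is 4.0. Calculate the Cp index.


Cp = (51.5 - 42.4) / (6 * 4.0)

0.38


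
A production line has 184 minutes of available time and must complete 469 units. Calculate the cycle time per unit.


Formula: CT = Available Time / Number of Units
CT = 184 min / 469 units
CT = 0.39 min/unit

0.39 min/unit


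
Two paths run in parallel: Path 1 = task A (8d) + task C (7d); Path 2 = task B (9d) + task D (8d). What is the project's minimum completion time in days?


Path 1 = 8 + 7 = 15 days
Path 2 = 9 + 8 = 17 days
Duration = max(15, 17) = 17 days

17 days


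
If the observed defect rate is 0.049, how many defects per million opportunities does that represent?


DPMO = defect_rate * 1000000 = 0.049 * 1000000

49000


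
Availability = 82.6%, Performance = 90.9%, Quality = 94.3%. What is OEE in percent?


Formula: OEE = Availability * Performance * Quality / 10000
A * P = 82.6% * 90.9% / 100 = 75.08%
OEE = 75.08% * 94.3% / 100 = 70.8%

70.8%


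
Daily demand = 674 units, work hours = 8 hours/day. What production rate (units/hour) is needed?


Formula: Production Rate = Daily Demand / Available Hours
Rate = 674 units/day / 8 hours/day
Rate = 84.3 units/hour

84.3 units/hour


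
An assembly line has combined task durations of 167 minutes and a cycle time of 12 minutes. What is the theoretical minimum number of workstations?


Formula: N_min = ceil(Sum of Task Times / Cycle Time)
N_min = ceil(167 min / 12 min) = ceil(13.9167)
N_min = 14 stations

14


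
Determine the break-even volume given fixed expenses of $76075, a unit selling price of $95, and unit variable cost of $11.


Formula: BEQ = Fixed Costs / (Price - Variable Cost)
Contribution margin = $95 - $11 = $84/unit
BEQ = ceil($76075 / $84/unit) = ceil(905.65) = 906 units

906 units


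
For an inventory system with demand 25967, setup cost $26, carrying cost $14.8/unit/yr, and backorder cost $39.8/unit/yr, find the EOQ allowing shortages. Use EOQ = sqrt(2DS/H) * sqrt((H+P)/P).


Formula: EOQ* = sqrt(2DS/H) * sqrt((H+P)/P)
Base EOQ = sqrt(2*25967*26/14.8) = 302.05 units
Correction = sqrt((14.8+39.8)/39.8) = 1.17126
EOQ* = 302.05 * 1.17126 = 353.8 units

353.8 units


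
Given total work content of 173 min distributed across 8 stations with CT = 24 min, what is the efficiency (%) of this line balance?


Formula: Efficiency = Sum of Task Times / (N_stations * CT) * 100
Total station capacity = 8 stations * 24 min = 192 min
Efficiency = 173 / 192 * 100 = 90.1%

90.1%


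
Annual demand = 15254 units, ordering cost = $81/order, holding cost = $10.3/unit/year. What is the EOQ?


Formula: EOQ = sqrt(2 * D * S / H)
Numerator: 2 * 15254 * 81 = 2471148
2DS/H = 2471148 / 10.3 = 239917.3
EOQ = sqrt(239917.3) = 489.8 units

489.8 units


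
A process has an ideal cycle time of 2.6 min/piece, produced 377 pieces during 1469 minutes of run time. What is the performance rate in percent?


Formula: Performance = (Ideal CT * Total Count) / Run Time * 100
Ideal output time = 2.6 * 377 = 980.2 min
Performance = 980.2 / 1469 * 100 = 66.7%

66.7%


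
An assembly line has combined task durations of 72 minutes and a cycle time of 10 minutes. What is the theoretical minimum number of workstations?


Formula: N_min = ceil(Sum of Task Times / Cycle Time)
N_min = ceil(72 min / 10 min) = ceil(7.2)
N_min = 8 stations

8


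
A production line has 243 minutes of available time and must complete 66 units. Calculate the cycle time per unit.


Formula: CT = Available Time / Number of Units
CT = 243 min / 66 units
CT = 3.68 min/unit

3.68 min/unit


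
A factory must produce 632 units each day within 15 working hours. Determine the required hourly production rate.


Formula: Production Rate = Daily Demand / Available Hours
Rate = 632 units/day / 15 hours/day
Rate = 42.1 units/hour

42.1 units/hour


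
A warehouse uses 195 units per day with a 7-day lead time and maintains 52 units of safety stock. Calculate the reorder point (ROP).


Formula: ROP = (Daily Demand * Lead Time) + Safety Stock
Demand during lead time = 195 * 7 = 1365 units
ROP = 1365 + 52 = 1417 units

1417 units


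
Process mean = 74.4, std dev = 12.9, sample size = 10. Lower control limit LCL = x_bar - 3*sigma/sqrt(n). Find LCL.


LCL = 74.4 - 3 * 12.9 / sqrt(10)

62.16


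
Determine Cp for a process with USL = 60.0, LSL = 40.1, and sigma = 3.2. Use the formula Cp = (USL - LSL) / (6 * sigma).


Cp = (60.0 - 40.1) / (6 * 3.2)

1.04


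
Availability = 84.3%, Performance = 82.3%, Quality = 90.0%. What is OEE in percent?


Formula: OEE = Availability * Performance * Quality / 10000
A * P = 84.3% * 82.3% / 100 = 69.38%
OEE = 69.38% * 90.0% / 100 = 62.4%

62.4%


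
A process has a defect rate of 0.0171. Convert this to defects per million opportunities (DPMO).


DPMO = defect_rate * 1000000 = 0.0171 * 1000000

17100


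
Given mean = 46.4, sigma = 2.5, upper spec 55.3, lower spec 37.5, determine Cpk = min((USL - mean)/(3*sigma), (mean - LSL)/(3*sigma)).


Cpu = (55.3 - 46.4) / (3 * 2.5) = 1.19
Cpl = (46.4 - 37.5) / (3 * 2.5) = 1.19
Cpk = min(1.19, 1.19) = 1.19

1.19


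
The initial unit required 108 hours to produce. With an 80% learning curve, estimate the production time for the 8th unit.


Formula: T_n = T_1 * (learning_rate)^(log2(n)) where learning_rate = rate/100
Doublings = log2(8) = 3
T_n = 108 * 0.8^3
T_n = 108 * 0.512 = 55.3 hours

55.3 hours


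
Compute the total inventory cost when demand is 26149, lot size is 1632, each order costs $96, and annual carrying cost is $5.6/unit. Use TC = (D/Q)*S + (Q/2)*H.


TC = 26149/1632 * 96 + 1632/2 * 5.6

$6107.78


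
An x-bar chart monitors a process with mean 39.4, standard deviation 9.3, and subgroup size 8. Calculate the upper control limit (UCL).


UCL = 39.4 + 3 * 9.3 / sqrt(8)

49.26


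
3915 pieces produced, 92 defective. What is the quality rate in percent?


Formula: Quality Rate = Good Pieces / Total Pieces * 100
Good pieces = 3915 - 92 = 3823
QR = 3823 / 3915 * 100 = 97.7%

97.7%


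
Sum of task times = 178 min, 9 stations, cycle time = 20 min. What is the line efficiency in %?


Formula: Efficiency = Sum of Task Times / (N_stations * CT) * 100
Total station capacity = 9 stations * 20 min = 180 min
Efficiency = 178 / 180 * 100 = 98.9%

98.9%


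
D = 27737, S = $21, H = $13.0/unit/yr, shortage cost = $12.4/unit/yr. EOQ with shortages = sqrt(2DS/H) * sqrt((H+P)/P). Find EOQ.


Formula: EOQ* = sqrt(2DS/H) * sqrt((H+P)/P)
Base EOQ = sqrt(2*27737*21/13.0) = 299.35 units
Correction = sqrt((13.0+12.4)/12.4) = 1.43122
EOQ* = 299.35 * 1.43122 = 428.4 units

428.4 units


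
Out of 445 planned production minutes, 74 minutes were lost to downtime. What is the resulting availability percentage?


Formula: Availability = (Planned Time - Downtime) / Planned Time * 100
Uptime = 445 - 74 = 371 min
Availability = 371 / 445 * 100 = 83.4%

83.4%


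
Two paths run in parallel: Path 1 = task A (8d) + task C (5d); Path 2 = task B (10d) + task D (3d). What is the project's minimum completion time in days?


Path 1 = 8 + 5 = 13 days
Path 2 = 10 + 3 = 13 days
Duration = max(13, 13) = 13 days

13 days


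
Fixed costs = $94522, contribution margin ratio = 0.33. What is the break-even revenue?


Formula: BER = Fixed Costs / Contribution Margin Ratio
BER = $94522 / 0.33
BER = $286430.30 (to the nearest cent)

$286430.30


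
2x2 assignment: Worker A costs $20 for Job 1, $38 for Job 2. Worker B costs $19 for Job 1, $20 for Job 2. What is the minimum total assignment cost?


Option 1: A->1 + B->2 = $20 + $20 = $40
Option 2: A->2 + B->1 = $38 + $19 = $57
Min cost = min($40, $57) = $40

$40


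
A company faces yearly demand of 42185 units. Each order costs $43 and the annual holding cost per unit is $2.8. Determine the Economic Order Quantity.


Formula: EOQ = sqrt(2 * D * S / H)
Numerator: 2 * 42185 * 43 = 3627910
2DS/H = 3627910 / 2.8 = 1295682.1
EOQ = sqrt(1295682.1) = 1138.3 units

1138.3 units


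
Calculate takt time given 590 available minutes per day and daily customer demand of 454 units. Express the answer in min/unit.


Formula: Takt Time = Available Production Time / Customer Demand
Takt = 590 min/day / 454 units/day
Takt = 1.3 min/unit

1.3 min/unit


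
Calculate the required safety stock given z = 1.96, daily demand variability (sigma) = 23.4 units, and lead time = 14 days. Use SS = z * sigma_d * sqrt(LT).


Formula: SS = z * sigma_d * sqrt(LT)
sqrt(LT) = sqrt(14) = 3.7417
SS = 1.96 * 23.4 * 3.7417
SS = 171.6 units

171.6 units


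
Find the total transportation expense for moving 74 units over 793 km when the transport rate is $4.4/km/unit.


TC = dist * cost * units = 793 * 4.4 * 74 = $258200.80

$258200.80


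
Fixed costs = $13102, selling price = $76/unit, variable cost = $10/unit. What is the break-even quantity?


Formula: BEQ = Fixed Costs / (Price - Variable Cost)
Contribution margin = $76 - $10 = $66/unit
BEQ = ceil($13102 / $66/unit) = ceil(198.52) = 199 units

199 units


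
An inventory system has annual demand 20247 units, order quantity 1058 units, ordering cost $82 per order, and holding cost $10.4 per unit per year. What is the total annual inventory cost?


TC = 20247/1058 * 82 + 1058/2 * 10.4

$7070.84


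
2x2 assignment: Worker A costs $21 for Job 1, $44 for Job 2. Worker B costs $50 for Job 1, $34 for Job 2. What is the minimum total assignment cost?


Option 1: A->1 + B->2 = $21 + $34 = $55
Option 2: A->2 + B->1 = $44 + $50 = $94
Min cost = min($55, $94) = $55

$55


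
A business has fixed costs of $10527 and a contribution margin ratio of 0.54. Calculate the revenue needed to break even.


Formula: BER = Fixed Costs / Contribution Margin Ratio
BER = $10527 / 0.54
BER = $19494.44 (to the nearest cent)

$19494.44


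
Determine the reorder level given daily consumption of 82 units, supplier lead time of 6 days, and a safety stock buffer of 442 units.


Formula: ROP = (Daily Demand * Lead Time) + Safety Stock
Demand during lead time = 82 * 6 = 492 units
ROP = 492 + 442 = 934 units

934 units


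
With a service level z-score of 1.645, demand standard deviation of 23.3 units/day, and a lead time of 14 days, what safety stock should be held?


Formula: SS = z * sigma_d * sqrt(LT)
sqrt(LT) = sqrt(14) = 3.7417
SS = 1.645 * 23.3 * 3.7417
SS = 143.4 units

143.4 units


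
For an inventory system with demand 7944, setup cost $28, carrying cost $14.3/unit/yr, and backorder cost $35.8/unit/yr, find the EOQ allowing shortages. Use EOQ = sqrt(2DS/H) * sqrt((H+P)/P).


Formula: EOQ* = sqrt(2DS/H) * sqrt((H+P)/P)
Base EOQ = sqrt(2*7944*28/14.3) = 176.38 units
Correction = sqrt((14.3+35.8)/35.8) = 1.18298
EOQ* = 176.38 * 1.18298 = 208.7 units

208.7 units


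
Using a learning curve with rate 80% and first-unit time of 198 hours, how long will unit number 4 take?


Formula: T_n = T_1 * (learning_rate)^(log2(n)) where learning_rate = rate/100
Doublings = log2(4) = 2
T_n = 198 * 0.8^2
T_n = 198 * 0.64 = 126.7 hours

126.7 hours


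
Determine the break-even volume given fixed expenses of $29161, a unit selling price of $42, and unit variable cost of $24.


Formula: BEQ = Fixed Costs / (Price - Variable Cost)
Contribution margin = $42 - $24 = $18/unit
BEQ = ceil($29161 / $18/unit) = ceil(1620.06) = 1621 units

1621 units


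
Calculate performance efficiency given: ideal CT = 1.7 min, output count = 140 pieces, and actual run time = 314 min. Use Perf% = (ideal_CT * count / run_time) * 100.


Formula: Performance = (Ideal CT * Total Count) / Run Time * 100
Ideal output time = 1.7 * 140 = 238.0 min
Performance = 238.0 / 314 * 100 = 75.8%

75.8%


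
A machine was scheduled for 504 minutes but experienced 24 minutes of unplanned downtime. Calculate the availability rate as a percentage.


Formula: Availability = (Planned Time - Downtime) / Planned Time * 100
Uptime = 504 - 24 = 480 min
Availability = 480 / 504 * 100 = 95.2%

95.2%


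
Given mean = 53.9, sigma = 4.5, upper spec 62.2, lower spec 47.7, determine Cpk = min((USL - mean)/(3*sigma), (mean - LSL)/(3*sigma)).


Cpu = (62.2 - 53.9) / (3 * 4.5) = 0.61
Cpl = (53.9 - 47.7) / (3 * 4.5) = 0.46
Cpk = min(0.61, 0.46) = 0.46

0.46


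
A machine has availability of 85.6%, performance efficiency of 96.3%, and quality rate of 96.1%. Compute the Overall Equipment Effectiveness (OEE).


Formula: OEE = Availability * Performance * Quality / 10000
A * P = 85.6% * 96.3% / 100 = 82.43%
OEE = 82.43% * 96.1% / 100 = 79.2%

79.2%


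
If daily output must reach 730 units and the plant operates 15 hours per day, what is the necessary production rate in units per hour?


Formula: Production Rate = Daily Demand / Available Hours
Rate = 730 units/day / 15 hours/day
Rate = 48.7 units/hour

48.7 units/hour


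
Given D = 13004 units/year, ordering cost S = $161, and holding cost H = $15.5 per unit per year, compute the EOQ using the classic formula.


Formula: EOQ = sqrt(2 * D * S / H)
Numerator: 2 * 13004 * 161 = 4187288
2DS/H = 4187288 / 15.5 = 270147.6
EOQ = sqrt(270147.6) = 519.8 units

519.8 units


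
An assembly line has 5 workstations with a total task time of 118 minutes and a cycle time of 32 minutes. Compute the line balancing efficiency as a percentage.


Formula: Efficiency = Sum of Task Times / (N_stations * CT) * 100
Total station capacity = 5 stations * 32 min = 160 min
Efficiency = 118 / 160 * 100 = 73.8%

73.8%


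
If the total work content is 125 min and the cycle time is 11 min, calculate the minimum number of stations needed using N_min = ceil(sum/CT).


Formula: N_min = ceil(Sum of Task Times / Cycle Time)
N_min = ceil(125 min / 11 min) = ceil(11.3636)
N_min = 12 stations

12


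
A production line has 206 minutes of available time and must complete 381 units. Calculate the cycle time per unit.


Formula: CT = Available Time / Number of Units
CT = 206 min / 381 units
CT = 0.54 min/unit

0.54 min/unit


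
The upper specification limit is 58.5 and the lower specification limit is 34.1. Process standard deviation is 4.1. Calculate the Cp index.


Cp = (58.5 - 34.1) / (6 * 4.1)

0.99


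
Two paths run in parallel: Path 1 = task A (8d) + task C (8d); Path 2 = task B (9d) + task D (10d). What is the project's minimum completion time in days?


Path 1 = 8 + 8 = 16 days
Path 2 = 9 + 10 = 19 days
Duration = max(16, 19) = 19 days

19 days


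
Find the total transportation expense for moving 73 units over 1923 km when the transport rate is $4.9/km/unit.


TC = dist * cost * units = 1923 * 4.9 * 73 = $687857.10

$687857.10


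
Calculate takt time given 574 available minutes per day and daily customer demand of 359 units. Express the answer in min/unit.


Formula: Takt Time = Available Production Time / Customer Demand
Takt = 574 min/day / 359 units/day
Takt = 1.6 min/unit

1.6 min/unit


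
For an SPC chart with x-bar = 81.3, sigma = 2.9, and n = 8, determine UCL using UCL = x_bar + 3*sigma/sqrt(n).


UCL = 81.3 + 3 * 2.9 / sqrt(8)

84.38


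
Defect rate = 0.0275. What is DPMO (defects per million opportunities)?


DPMO = defect_rate * 1000000 = 0.0275 * 1000000

27500


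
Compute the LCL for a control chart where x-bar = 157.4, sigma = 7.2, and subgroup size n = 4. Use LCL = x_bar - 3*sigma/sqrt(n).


LCL = 157.4 - 3 * 7.2 / sqrt(4)

146.6


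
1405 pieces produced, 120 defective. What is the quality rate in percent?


Formula: Quality Rate = Good Pieces / Total Pieces * 100
Good pieces = 1405 - 120 = 1285
QR = 1285 / 1405 * 100 = 91.5%

91.5%


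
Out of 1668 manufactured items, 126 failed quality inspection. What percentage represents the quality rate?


Formula: Quality Rate = Good Pieces / Total Pieces * 100
Good pieces = 1668 - 126 = 1542
QR = 1542 / 1668 * 100 = 92.4%

92.4%


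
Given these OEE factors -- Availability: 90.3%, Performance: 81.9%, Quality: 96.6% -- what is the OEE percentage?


Formula: OEE = Availability * Performance * Quality / 10000
A * P = 90.3% * 81.9% / 100 = 73.96%
OEE = 73.96% * 96.6% / 100 = 71.4%

71.4%


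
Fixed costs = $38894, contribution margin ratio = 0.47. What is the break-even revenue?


Formula: BER = Fixed Costs / Contribution Margin Ratio
BER = $38894 / 0.47
BER = $82753.19 (to the nearest cent)

$82753.19


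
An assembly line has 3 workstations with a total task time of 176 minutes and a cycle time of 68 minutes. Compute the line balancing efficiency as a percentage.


Formula: Efficiency = Sum of Task Times / (N_stations * CT) * 100
Total station capacity = 3 stations * 68 min = 204 min
Efficiency = 176 / 204 * 100 = 86.3%

86.3%


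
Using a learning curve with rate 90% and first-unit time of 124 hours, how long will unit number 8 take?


Formula: T_n = T_1 * (learning_rate)^(log2(n)) where learning_rate = rate/100
Doublings = log2(8) = 3
T_n = 124 * 0.9^3
T_n = 124 * 0.729 = 90.4 hours

90.4 hours


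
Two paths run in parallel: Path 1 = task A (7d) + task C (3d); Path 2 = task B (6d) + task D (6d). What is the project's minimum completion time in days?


Path 1 = 7 + 3 = 10 days
Path 2 = 6 + 6 = 12 days
Duration = max(10, 12) = 12 days

12 days


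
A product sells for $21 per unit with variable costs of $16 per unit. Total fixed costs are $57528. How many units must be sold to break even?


Formula: BEQ = Fixed Costs / (Price - Variable Cost)
Contribution margin = $21 - $16 = $5/unit
BEQ = ceil($57528 / $5/unit) = ceil(11505.6) = 11506 units

11506 units


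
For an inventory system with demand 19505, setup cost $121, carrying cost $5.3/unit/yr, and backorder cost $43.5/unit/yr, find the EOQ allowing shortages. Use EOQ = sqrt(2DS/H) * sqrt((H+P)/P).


Formula: EOQ* = sqrt(2DS/H) * sqrt((H+P)/P)
Base EOQ = sqrt(2*19505*121/5.3) = 943.72 units
Correction = sqrt((5.3+43.5)/43.5) = 1.05917
EOQ* = 943.72 * 1.05917 = 999.6 units

999.6 units


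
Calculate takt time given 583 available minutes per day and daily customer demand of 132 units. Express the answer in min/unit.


Formula: Takt Time = Available Production Time / Customer Demand
Takt = 583 min/day / 132 units/day
Takt = 4.42 min/unit

4.42 min/unit


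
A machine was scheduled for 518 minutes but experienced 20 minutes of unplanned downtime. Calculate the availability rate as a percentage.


Formula: Availability = (Planned Time - Downtime) / Planned Time * 100
Uptime = 518 - 20 = 498 min
Availability = 498 / 518 * 100 = 96.1%

96.1%


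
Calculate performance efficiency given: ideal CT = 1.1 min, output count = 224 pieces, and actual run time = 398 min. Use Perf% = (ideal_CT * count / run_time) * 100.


Formula: Performance = (Ideal CT * Total Count) / Run Time * 100
Ideal output time = 1.1 * 224 = 246.4 min
Performance = 246.4 / 398 * 100 = 61.9%

61.9%


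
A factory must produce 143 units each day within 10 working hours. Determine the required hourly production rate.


Formula: Production Rate = Daily Demand / Available Hours
Rate = 143 units/day / 10 hours/day
Rate = 14.3 units/hour

14.3 units/hour


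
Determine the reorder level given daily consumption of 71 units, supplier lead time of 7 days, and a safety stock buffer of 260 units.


Formula: ROP = (Daily Demand * Lead Time) + Safety Stock
Demand during lead time = 71 * 7 = 497 units
ROP = 497 + 260 = 757 units

757 units


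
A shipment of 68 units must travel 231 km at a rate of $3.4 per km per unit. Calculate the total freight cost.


TC = dist * cost * units = 231 * 3.4 * 68 = $53407.20

$53407.20


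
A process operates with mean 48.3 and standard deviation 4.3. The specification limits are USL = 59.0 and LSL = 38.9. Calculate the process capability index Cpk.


Cpu = (59.0 - 48.3) / (3 * 4.3) = 0.83
Cpl = (48.3 - 38.9) / (3 * 4.3) = 0.73
Cpk = min(0.83, 0.73) = 0.73

0.73


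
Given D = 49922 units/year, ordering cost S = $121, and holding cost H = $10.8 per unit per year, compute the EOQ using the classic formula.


Formula: EOQ = sqrt(2 * D * S / H)
Numerator: 2 * 49922 * 121 = 12081124
2DS/H = 12081124 / 10.8 = 1118622.6
EOQ = sqrt(1118622.6) = 1057.6 units

1057.6 units


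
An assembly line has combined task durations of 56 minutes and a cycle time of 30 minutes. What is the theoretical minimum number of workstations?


Formula: N_min = ceil(Sum of Task Times / Cycle Time)
N_min = ceil(56 min / 30 min) = ceil(1.8667)
N_min = 2 stations

2


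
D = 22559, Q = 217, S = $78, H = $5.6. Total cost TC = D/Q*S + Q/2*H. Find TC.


TC = 22559/217 * 78 + 217/2 * 5.6

$8716.36


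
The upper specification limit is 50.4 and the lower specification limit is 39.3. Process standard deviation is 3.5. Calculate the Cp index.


Cp = (50.4 - 39.3) / (6 * 3.5)

0.53


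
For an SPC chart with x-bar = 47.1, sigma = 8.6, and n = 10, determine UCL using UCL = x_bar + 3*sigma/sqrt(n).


UCL = 47.1 + 3 * 8.6 / sqrt(10)

55.26


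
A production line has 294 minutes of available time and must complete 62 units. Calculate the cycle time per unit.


Formula: CT = Available Time / Number of Units
CT = 294 min / 62 units
CT = 4.74 min/unit

4.74 min/unit


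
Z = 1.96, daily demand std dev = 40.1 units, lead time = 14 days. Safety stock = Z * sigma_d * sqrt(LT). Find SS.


Formula: SS = z * sigma_d * sqrt(LT)
sqrt(LT) = sqrt(14) = 3.7417
SS = 1.96 * 40.1 * 3.7417
SS = 294.1 units

294.1 units


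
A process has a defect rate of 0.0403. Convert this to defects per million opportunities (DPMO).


DPMO = defect_rate * 1000000 = 0.0403 * 1000000

40300
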